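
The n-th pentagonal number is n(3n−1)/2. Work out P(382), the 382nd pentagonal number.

218695

382·(3·382 − 1)/2 = 382·1145/2 = 218695.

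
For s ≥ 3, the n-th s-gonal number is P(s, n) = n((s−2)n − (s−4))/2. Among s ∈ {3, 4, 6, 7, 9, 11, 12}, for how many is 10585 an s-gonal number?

s = 3: P(3, 145) = 10585. ✓
s = 4: P(4, 102) = 10404 and P(4, 103) = 10609; 10585 is not s-gonal.
s = 6: P(6, 73) = 10585. ✓
s = 7: P(7, 65) = 10465 and P(7, 66) = 10791; 10585 is not s-gonal.
s = 9: P(9, 55) = 10450 and P(9, 56) = 10836; 10585 is not s-gonal.
s = 11: P(11, 48) = 10200 and P(11, 49) = 10633; 10585 is not s-gonal.
s = 12: P(12, 46) = 10396 and P(12, 47) = 10857; 10585 is not s-gonal.
Hits: s ∈ {3, 6} → 2.

2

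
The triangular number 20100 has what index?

Set n(n+1)/2 = 20100, giving n² + n − 40200 = 0.
So n = (-1 + 401) / 2 = 400/2 = 200.
Check: 200·201/2 = 20100. ✓

200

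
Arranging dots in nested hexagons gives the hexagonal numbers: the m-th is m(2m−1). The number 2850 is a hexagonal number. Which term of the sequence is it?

Set n(2n−1) = 2850, giving 2n² − n − 2850 = 0.
So n = (1 + 151) / 4 = 152/4 = 38.

38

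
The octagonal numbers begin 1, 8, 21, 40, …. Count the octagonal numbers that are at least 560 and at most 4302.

25

The n-th octagonal number is n(3n−2).
Smallest index with value ≥ 560: n = 14 (giving 560).
Largest index with value ≤ 4302: n = 38 (giving 4256).
Indices 14 through 38: 25 terms.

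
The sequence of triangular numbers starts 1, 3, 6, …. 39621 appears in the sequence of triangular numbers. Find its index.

Set n(n+1)/2 = 39621, giving n² + n − 79242 = 0.
So n = (-1 + 563) / 2 = 562/2 = 281.

281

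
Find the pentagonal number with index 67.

6700

The 67th pentagonal number is n(3n−1)/2 with n = 67.
67·(3·67 − 1)/2 = 67·200/2 = 67·100 = 6700.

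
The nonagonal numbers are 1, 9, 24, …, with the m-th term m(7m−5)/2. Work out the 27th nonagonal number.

2484

The 27th nonagonal number is n(7n−5)/2 with n = 27.
27·(7·27 − 5)/2 = 27·184/2 = 27·92 = 2484.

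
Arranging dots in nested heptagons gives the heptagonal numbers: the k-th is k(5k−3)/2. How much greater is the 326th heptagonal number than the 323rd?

4863

326·(5·326 − 3)/2 = 265201 and 323·(5·323 − 3)/2 = 260338.
Difference: 265201 − 260338 = 4863.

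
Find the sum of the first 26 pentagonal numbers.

9126

Σ i(3i−1)/2 = (3Σi² − Σi) / 2 over i = 1..26.
Σi = 351 and Σi² = 6201.
(3·6201 − 1·351) / 2 = 18252/2 = 9126.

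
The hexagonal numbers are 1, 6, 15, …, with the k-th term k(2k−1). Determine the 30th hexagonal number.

30·(2·30 − 1) = 30·59 = 1770.

1770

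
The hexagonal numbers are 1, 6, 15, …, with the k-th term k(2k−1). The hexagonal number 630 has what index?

18

Set n(2n−1) = 630, giving 2n² − n − 630 = 0.
The discriminant is 1 + 8·630 = 5041, and √5041 = 71.
So n = (1 + 71) / 4 = 72/4 = 18.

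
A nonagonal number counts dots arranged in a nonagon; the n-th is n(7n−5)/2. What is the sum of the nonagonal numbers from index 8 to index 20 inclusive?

Σ i(7i−5)/2 = (7Σi² − 5Σi) / 2 over i = 8..20.
Σi = 210 − 28 = 182 and Σi² = 2870 − 140 = 2730.
(7·2730 − 5·182) / 2 = 18200/2 = 9100.

9100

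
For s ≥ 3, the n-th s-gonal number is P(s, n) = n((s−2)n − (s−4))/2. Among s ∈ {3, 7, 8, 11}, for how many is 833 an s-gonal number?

s = 3: P(3, 40) = 820 and P(3, 41) = 861; 833 is not s-gonal.
s = 7: P(7, 18) = 783 and P(7, 19) = 874; 833 is not s-gonal.
s = 8: P(8, 17) = 833. ✓
s = 11: P(11, 14) = 833. ✓
Hits: s ∈ {8, 11} → 2.

2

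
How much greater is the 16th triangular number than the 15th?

16

Consecutive triangular numbers differ by n: T_{16} − T_{15} = 16.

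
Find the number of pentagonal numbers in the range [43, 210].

The n-th pentagonal number is n(3n−1)/2.
Smallest index with value ≥ 43: n = 6 (giving 51).
Largest index with value ≤ 210: n = 12 (giving 210).
Indices 6 through 12: 7 terms.

7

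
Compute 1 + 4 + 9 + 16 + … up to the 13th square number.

819

Σ_{i=1}^{13} i² = 13·14·27/6 = 819.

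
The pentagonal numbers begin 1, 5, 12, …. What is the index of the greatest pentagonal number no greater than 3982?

51

Solve n(3n−1)/2 ≤ 3982 for integer n.
n = 51 gives 3876 ≤ 3982, while n = 52 gives 4030 > 3982; so the answer is index 51.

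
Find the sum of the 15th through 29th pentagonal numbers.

11145

Σ i(3i−1)/2 = (3Σi² − Σi) / 2 over i = 15..29.
Σi = 435 − 105 = 330 and Σi² = 8555 − 1015 = 7540.
(3·7540 − 1·330) / 2 = 22290/2 = 11145.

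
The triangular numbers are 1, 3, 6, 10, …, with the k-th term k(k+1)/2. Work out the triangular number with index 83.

The 83rd triangular number is n(n+1)/2 with n = 83.
83·84/2 = 6972/2 = 3486.

3486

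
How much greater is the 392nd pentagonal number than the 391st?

1174

Consecutive pentagonal numbers differ by 3n − 2: here 3·392 − 2 = 1174.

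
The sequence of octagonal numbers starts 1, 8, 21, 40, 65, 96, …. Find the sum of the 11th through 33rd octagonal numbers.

Σ i(3i−2) = 3Σi² − 2Σi over i = 11..33.
Σi = 561 − 55 = 506 and Σi² = 12529 − 385 = 12144.
3·12144 − 2·506 = 35420.

35420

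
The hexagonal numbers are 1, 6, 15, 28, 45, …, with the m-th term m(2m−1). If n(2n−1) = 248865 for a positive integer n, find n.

353

Set n(2n−1) = 248865, giving 2n² − n − 248865 = 0.
The discriminant is 1 + 8·248865 = 1990921, and √1990921 = 1411.
So n = (1 + 1411) / 4 = 1412/4 = 353.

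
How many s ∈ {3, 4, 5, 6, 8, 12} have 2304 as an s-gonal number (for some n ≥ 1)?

s = 3: P(3, 67) = 2278 and P(3, 68) = 2346; 2304 is not s-gonal.
s = 4: P(4, 48) = 2304. ✓
s = 5: P(5, 39) = 2262 and P(5, 40) = 2380; 2304 is not s-gonal.
s = 6: P(6, 34) = 2278 and P(6, 35) = 2415; 2304 is not s-gonal.
s = 8: P(8, 28) = 2296 and P(8, 29) = 2465; 2304 is not s-gonal.
s = 12: P(12, 21) = 2121 and P(12, 22) = 2332; 2304 is not s-gonal.
Hits: s ∈ {4} → 1.

1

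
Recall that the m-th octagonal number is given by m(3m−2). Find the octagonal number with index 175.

91525

The 175th octagonal number is n(3n−2) with n = 175.
175·(3·175 − 2) = 175·523 = 91525.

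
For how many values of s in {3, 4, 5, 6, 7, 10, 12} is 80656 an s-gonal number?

1

s = 3: P(3, 401) = 80601 and P(3, 402) = 81003; 80656 is not s-gonal.
s = 4: P(4, 284) = 80656. ✓
s = 5: P(5, 232) = 80620 and P(5, 233) = 81317; 80656 is not s-gonal.
s = 6: P(6, 201) = 80601 and P(6, 202) = 81406; 80656 is not s-gonal.
s = 7: P(7, 179) = 79834 and P(7, 180) = 80730; 80656 is not s-gonal.
s = 10: P(10, 142) = 80230 and P(10, 143) = 81367; 80656 is not s-gonal.
s = 12: P(12, 127) = 80137 and P(12, 128) = 81408; 80656 is not s-gonal.
Hits: s ∈ {4} → 1.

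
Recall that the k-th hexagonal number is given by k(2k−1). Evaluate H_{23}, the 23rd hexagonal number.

1035

23·(2·23 − 1) = 23·45 = 1035.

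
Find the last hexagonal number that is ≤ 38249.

Solve n(2n−1) ≤ 38249 for integer n.
n = 138 gives 37950 ≤ 38249, while n = 139 gives 38503 > 38249; so the answer is 37950.

37950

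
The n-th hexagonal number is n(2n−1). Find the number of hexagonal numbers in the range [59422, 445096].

The n-th hexagonal number is n(2n−1).
Smallest index with value ≥ 59422: n = 173 (giving 59685).
Largest index with value ≤ 445096: n = 472 (giving 445096).
Indices 173 through 472: 300 terms.

300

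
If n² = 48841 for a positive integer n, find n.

We need n² = 48841, so n = √48841 = 221.
Check: 221² = 48841. ✓

221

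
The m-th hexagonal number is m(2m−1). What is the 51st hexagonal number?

The 51st hexagonal number is n(2n−1) with n = 51.
51·(2·51 − 1) = 51·101 = 5151.

5151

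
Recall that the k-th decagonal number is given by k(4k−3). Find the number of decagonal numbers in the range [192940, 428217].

The n-th decagonal number is n(4n−3).
Smallest index with value ≥ 192940: n = 220 (giving 192940).
Largest index with value ≤ 428217: n = 327 (giving 426735).
Indices 220 through 327: 108 terms.

108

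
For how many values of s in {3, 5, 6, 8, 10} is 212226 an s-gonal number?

s = 3: P(3, 651) = 212226. ✓
s = 5: P(5, 376) = 211876 and P(5, 377) = 213005; 212226 is not s-gonal.
s = 6: P(6, 326) = 212226. ✓
s = 8: P(8, 266) = 211736 and P(8, 267) = 213333; 212226 is not s-gonal.
s = 10: P(10, 230) = 210910 and P(10, 231) = 212751; 212226 is not s-gonal.
Hits: s ∈ {3, 6} → 2.

2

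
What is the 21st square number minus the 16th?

185

21² = 441 and 16² = 256.
Difference: 441 − 256 = 185.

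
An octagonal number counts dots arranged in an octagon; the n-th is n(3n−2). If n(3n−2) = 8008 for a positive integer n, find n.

Set n(3n−2) = 8008, giving 3n² − 2n − 8008 = 0.
The discriminant is 4 + 12·8008 = 96100, and √96100 = 310.
So n = (2 + 310) / 6 = 312/6 = 52.
Check: 52·(3·52 − 2) = 8008. ✓

52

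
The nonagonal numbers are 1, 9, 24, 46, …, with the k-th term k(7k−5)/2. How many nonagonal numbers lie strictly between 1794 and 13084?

The n-th nonagonal number is n(7n−5)/2.
Smallest index with value > 1794: n = 24 (giving 1956).
Largest index with value < 13084: n = 61 (giving 12871).
Indices 24 through 61: 38 terms.

38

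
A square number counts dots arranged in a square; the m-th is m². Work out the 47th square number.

2209

The 47th square number is n² with n = 47.
47² = 2209.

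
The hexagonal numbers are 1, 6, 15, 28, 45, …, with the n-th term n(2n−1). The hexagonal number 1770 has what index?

Set n(2n−1) = 1770, giving 2n² − n − 1770 = 0.
The discriminant is 1 + 8·1770 = 14161, and √14161 = 119.
So n = (1 + 119) / 4 = 120/4 = 30.
Check: 30·(2·30 − 1) = 1770. ✓

30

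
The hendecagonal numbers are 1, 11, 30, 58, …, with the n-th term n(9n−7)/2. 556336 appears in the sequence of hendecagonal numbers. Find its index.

Set n(9n−7)/2 = 556336, giving 9n² − 7n − 1112672 = 0.
So n = (7 + 6329) / 18 = 6336/18 = 352.

352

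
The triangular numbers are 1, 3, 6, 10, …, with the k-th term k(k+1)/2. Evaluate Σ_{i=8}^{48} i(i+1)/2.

Σ i(i+1)/2 = (Σi² + Σi) / 2 over i = 8..48.
Σi = 1176 − 28 = 1148 and Σi² = 38024 − 140 = 37884.
(1·37884 + 1·1148) / 2 = 39032/2 = 19516.

19516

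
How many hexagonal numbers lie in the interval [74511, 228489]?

The n-th hexagonal number is n(2n−1).
Smallest index with value ≥ 74511: n = 194 (giving 75078).
Largest index with value ≤ 228489: n = 338 (giving 228150).
Indices 194 through 338: 145 terms.

145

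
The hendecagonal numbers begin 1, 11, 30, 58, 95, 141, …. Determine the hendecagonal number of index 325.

474175

325·(9·325 − 7)/2 = 325·2918/2 = 325·1459 = 474175.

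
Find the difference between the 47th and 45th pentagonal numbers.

275

47·(3·47 − 1)/2 = 3290 and 45·(3·45 − 1)/2 = 3015.
Difference: 3290 − 3015 = 275.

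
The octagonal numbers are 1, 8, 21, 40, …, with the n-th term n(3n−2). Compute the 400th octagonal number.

479200

The 400th octagonal number is n(3n−2) with n = 400.
400·(3·400 − 2) = 400·1198 = 479200.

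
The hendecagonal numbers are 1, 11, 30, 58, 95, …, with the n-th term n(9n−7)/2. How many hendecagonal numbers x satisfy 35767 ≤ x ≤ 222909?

133

The n-th hendecagonal number is n(9n−7)/2.
Smallest index with value ≥ 35767: n = 90 (giving 36135).
Largest index with value ≤ 222909: n = 222 (giving 221001).
Indices 90 through 222: 133 terms.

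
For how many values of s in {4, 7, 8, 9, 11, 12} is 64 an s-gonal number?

2

s = 4: P(4, 8) = 64. ✓
s = 7: P(7, 5) = 55 and P(7, 6) = 81; 64 is not s-gonal.
s = 8: P(8, 4) = 40 and P(8, 5) = 65; 64 is not s-gonal.
s = 9: P(9, 4) = 46 and P(9, 5) = 75; 64 is not s-gonal.
s = 11: P(11, 4) = 58 and P(11, 5) = 95; 64 is not s-gonal.
s = 12: P(12, 4) = 64. ✓
Hits: s ∈ {4, 12} → 2.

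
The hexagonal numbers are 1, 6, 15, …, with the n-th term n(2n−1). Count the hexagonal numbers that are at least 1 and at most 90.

The n-th hexagonal number is n(2n−1).
Smallest index with value ≥ 1: n = 1 (giving 1).
Largest index with value ≤ 90: n = 6 (giving 66).
Indices 1 through 6: 6 terms.

6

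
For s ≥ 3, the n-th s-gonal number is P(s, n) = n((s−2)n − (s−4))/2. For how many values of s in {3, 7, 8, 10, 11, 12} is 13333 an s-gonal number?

1

s = 3: P(3, 162) = 13203 and P(3, 163) = 13366; 13333 is not s-gonal.
s = 7: P(7, 73) = 13213 and P(7, 74) = 13579; 13333 is not s-gonal.
s = 8: P(8, 67) = 13333. ✓
s = 10: P(10, 58) = 13282 and P(10, 59) = 13747; 13333 is not s-gonal.
s = 11: P(11, 54) = 12933 and P(11, 55) = 13420; 13333 is not s-gonal.
s = 12: P(12, 52) = 13312 and P(12, 53) = 13833; 13333 is not s-gonal.
Hits: s ∈ {8} → 1.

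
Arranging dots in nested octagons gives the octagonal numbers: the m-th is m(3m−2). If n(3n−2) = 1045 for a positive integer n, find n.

19

Set n(3n−2) = 1045, giving 3n² − 2n − 1045 = 0.
So n = (2 + 112) / 6 = 114/6 = 19.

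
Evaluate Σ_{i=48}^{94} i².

245575

Σ_{i=48}^{94} i² = 281295 − 35720 = 245575.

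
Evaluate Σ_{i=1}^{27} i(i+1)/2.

3654

Σ i(i+1)/2 = (Σi² + Σi) / 2 over i = 1..27.
Σi = 378 and Σi² = 6930.
(1·6930 + 1·378) / 2 = 7308/2 = 3654.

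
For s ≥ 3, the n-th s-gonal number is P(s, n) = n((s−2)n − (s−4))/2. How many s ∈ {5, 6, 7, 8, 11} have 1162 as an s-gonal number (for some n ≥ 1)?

s = 5: P(5, 28) = 1162. ✓
s = 6: P(6, 24) = 1128 and P(6, 25) = 1225; 1162 is not s-gonal.
s = 7: P(7, 21) = 1071 and P(7, 22) = 1177; 1162 is not s-gonal.
s = 8: P(8, 20) = 1160 and P(8, 21) = 1281; 1162 is not s-gonal.
s = 11: P(11, 16) = 1096 and P(11, 17) = 1241; 1162 is not s-gonal.
Hits: s ∈ {5} → 1.

1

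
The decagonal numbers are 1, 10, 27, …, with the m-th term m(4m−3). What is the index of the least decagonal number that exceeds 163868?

203

Solve n(4n−3) > 163868 for integer n.
The largest n with value ≤ 163868 is 202 (since 162610 ≤ 163868 < 164227), so the first above is n = 203, value 164227.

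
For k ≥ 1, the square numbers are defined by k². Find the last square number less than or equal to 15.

9

Solve n² ≤ 15 for integer n.
n = 3 gives 9 ≤ 15, while n = 4 gives 16 > 15; so the answer is 9.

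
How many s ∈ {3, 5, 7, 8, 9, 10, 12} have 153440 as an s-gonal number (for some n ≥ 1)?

s = 3: P(3, 553) = 153181 and P(3, 554) = 153735; 153440 is not s-gonal.
s = 5: P(5, 320) = 153440. ✓
s = 7: P(7, 248) = 153388 and P(7, 249) = 154629; 153440 is not s-gonal.
s = 8: P(8, 226) = 152776 and P(8, 227) = 154133; 153440 is not s-gonal.
s = 9: P(9, 209) = 152361 and P(9, 210) = 153825; 153440 is not s-gonal.
s = 10: P(10, 196) = 153076 and P(10, 197) = 154645; 153440 is not s-gonal.
s = 12: P(12, 175) = 152425 and P(12, 176) = 154176; 153440 is not s-gonal.
Hits: s ∈ {5} → 1.

1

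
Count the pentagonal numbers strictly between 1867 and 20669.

The n-th pentagonal number is n(3n−1)/2.
Smallest index with value > 1867: n = 36 (giving 1926).
Largest index with value < 20669: n = 117 (giving 20475).
Indices 36 through 117: 82 terms.

82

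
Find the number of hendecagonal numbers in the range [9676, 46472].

The n-th hendecagonal number is n(9n−7)/2.
Smallest index with value ≥ 9676: n = 47 (giving 9776).
Largest index with value ≤ 46472: n = 102 (giving 46461).
Indices 47 through 102: 56 terms.

56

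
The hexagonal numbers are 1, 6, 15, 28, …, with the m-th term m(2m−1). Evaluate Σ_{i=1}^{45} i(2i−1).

61755

Σ i(2i−1) = 2Σi² − Σi over i = 1..45.
Σi = 1035 and Σi² = 31395.
2·31395 − 1·1035 = 61755.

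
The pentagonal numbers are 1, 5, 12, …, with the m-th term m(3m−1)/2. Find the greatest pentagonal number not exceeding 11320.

Solve n(3n−1)/2 ≤ 11320 for integer n.
n = 87 gives 11310 ≤ 11320, while n = 88 gives 11572 > 11320; so the answer is 11310.

11310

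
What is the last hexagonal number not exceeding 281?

Solve n(2n−1) ≤ 281 for integer n.
n = 12 gives 276 ≤ 281, while n = 13 gives 325 > 281; so the answer is 276.

276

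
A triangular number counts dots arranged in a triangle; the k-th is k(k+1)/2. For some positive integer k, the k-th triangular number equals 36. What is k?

8

Set n(n+1)/2 = 36, giving n² + n − 72 = 0.
The discriminant is 1 + 8·36 = 289, and √289 = 17.
So n = (-1 + 17) / 2 = 16/2 = 8.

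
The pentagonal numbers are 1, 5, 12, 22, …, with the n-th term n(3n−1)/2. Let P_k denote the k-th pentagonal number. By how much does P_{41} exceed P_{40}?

Consecutive pentagonal numbers differ by 3n − 2: here 3·41 − 2 = 121.

121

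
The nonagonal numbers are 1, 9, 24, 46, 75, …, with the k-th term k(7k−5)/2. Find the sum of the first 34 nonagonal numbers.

Σ i(7i−5)/2 = (7Σi² − 5Σi) / 2 over i = 1..34.
Σi = 595 and Σi² = 13685.
(7·13685 − 5·595) / 2 = 92820/2 = 46410.

46410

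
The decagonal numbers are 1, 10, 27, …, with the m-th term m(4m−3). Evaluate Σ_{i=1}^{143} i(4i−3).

Σ i(4i−3) = 4Σi² − 3Σi over i = 1..143.
Σi = 10296 and Σi² = 984984.
4·984984 − 3·10296 = 3909048.

3909048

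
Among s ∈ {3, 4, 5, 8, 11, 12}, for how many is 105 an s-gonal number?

2

s = 3: P(3, 14) = 105. ✓
s = 4: P(4, 10) = 100 and P(4, 11) = 121; 105 is not s-gonal.
s = 5: P(5, 8) = 92 and P(5, 9) = 117; 105 is not s-gonal.
s = 8: P(8, 6) = 96 and P(8, 7) = 133; 105 is not s-gonal.
s = 11: P(11, 5) = 95 and P(11, 6) = 141; 105 is not s-gonal.
s = 12: P(12, 5) = 105. ✓
Hits: s ∈ {3, 12} → 2.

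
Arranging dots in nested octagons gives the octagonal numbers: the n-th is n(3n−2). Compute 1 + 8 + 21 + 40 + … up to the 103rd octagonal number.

1097980

Σ i(3i−2) = 3Σi² − 2Σi over i = 1..103.
Σi = 5356 and Σi² = 369564.
3·369564 − 2·5356 = 1097980.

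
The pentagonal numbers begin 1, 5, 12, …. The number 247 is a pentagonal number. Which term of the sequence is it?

13

Set n(3n−1)/2 = 247, giving 3n² − n − 494 = 0.
So n = (1 + 77) / 6 = 78/6 = 13.
Check: 13·(3·13 − 1)/2 = 247. ✓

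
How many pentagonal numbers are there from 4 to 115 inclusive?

7

The n-th pentagonal number is n(3n−1)/2.
Smallest index with value ≥ 4: n = 2 (giving 5).
Largest index with value ≤ 115: n = 8 (giving 92).
Indices 2 through 8: 7 terms.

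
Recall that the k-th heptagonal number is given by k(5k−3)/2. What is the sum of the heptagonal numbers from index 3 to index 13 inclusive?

1903

Σ i(5i−3)/2 = (5Σi² − 3Σi) / 2 over i = 3..13.
Σi = 91 − 3 = 88 and Σi² = 819 − 5 = 814.
(5·814 − 3·88) / 2 = 3806/2 = 1903.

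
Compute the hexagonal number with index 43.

3655

The 43rd hexagonal number is n(2n−1) with n = 43.
43·(2·43 − 1) = 43·85 = 3655.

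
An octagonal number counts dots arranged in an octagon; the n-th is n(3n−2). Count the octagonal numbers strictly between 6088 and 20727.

38

The n-th octagonal number is n(3n−2).
Smallest index with value > 6088: n = 46 (giving 6256).
Largest index with value < 20727: n = 83 (giving 20501).
Indices 46 through 83: 38 terms.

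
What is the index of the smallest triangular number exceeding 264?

Solve n(n+1)/2 > 264 for integer n.
The largest n with value ≤ 264 is 22 (since 253 ≤ 264 < 276), so the first above is n = 23, value 276.

23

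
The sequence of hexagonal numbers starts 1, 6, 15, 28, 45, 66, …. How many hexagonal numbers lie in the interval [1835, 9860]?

The n-th hexagonal number is n(2n−1).
Smallest index with value ≥ 1835: n = 31 (giving 1891).
Largest index with value ≤ 9860: n = 70 (giving 9730).
Indices 31 through 70: 40 terms.

40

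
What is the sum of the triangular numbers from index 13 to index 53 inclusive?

Σ i(i+1)/2 = (Σi² + Σi) / 2 over i = 13..53.
Σi = 1431 − 78 = 1353 and Σi² = 51039 − 650 = 50389.
(1·50389 + 1·1353) / 2 = 51742/2 = 25871.

25871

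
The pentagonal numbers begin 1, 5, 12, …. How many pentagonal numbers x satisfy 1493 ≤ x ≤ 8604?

The n-th pentagonal number is n(3n−1)/2.
Smallest index with value ≥ 1493: n = 32 (giving 1520).
Largest index with value ≤ 8604: n = 75 (giving 8400).
Indices 32 through 75: 44 terms.

44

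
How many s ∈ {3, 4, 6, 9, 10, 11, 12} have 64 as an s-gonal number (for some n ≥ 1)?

s = 3: P(3, 10) = 55 and P(3, 11) = 66; 64 is not s-gonal.
s = 4: P(4, 8) = 64. ✓
s = 6: P(6, 5) = 45 and P(6, 6) = 66; 64 is not s-gonal.
s = 9: P(9, 4) = 46 and P(9, 5) = 75; 64 is not s-gonal.
s = 10: P(10, 4) = 52 and P(10, 5) = 85; 64 is not s-gonal.
s = 11: P(11, 4) = 58 and P(11, 5) = 95; 64 is not s-gonal.
s = 12: P(12, 4) = 64. ✓
Hits: s ∈ {4, 12} → 2.

2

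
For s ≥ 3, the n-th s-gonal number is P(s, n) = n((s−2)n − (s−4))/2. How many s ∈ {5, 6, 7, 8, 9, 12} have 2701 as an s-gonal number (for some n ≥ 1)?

1

s = 5: P(5, 42) = 2625 and P(5, 43) = 2752; 2701 is not s-gonal.
s = 6: P(6, 37) = 2701. ✓
s = 7: P(7, 33) = 2673 and P(7, 34) = 2839; 2701 is not s-gonal.
s = 8: P(8, 30) = 2640 and P(8, 31) = 2821; 2701 is not s-gonal.
s = 9: P(9, 28) = 2674 and P(9, 29) = 2871; 2701 is not s-gonal.
s = 12: P(12, 23) = 2553 and P(12, 24) = 2784; 2701 is not s-gonal.
Hits: s ∈ {6} → 1.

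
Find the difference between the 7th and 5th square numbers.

7² = 49 and 5² = 25.
Difference: 49 − 25 = 24.

24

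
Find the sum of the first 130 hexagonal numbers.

1473095

Σ i(2i−1) = 2Σi² − Σi over i = 1..130.
Σi = 8515 and Σi² = 740805.
2·740805 − 1·8515 = 1473095.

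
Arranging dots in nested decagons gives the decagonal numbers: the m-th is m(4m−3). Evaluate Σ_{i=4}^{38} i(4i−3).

73815

Σ i(4i−3) = 4Σi² − 3Σi over i = 4..38.
Σi = 741 − 6 = 735 and Σi² = 19019 − 14 = 19005.
4·19005 − 3·735 = 73815.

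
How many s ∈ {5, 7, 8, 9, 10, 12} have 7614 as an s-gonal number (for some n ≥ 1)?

s = 5: P(5, 71) = 7526 and P(5, 72) = 7740; 7614 is not s-gonal.
s = 7: P(7, 55) = 7480 and P(7, 56) = 7756; 7614 is not s-gonal.
s = 8: P(8, 50) = 7400 and P(8, 51) = 7701; 7614 is not s-gonal.
s = 9: P(9, 47) = 7614. ✓
s = 10: P(10, 44) = 7612 and P(10, 45) = 7965; 7614 is not s-gonal.
s = 12: P(12, 39) = 7449 and P(12, 40) = 7840; 7614 is not s-gonal.
Hits: s ∈ {9} → 1.

1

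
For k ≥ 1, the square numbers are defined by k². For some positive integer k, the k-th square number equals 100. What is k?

We need n² = 100, so n = √100 = 10.

10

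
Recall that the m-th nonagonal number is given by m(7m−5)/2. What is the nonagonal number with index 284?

The 284th nonagonal number is n(7n−5)/2 with n = 284.
284·(7·284 − 5)/2 = 284·1983/2 = 281586.

281586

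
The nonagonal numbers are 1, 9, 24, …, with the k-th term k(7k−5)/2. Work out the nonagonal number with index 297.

The 297th nonagonal number is n(7n−5)/2 with n = 297.
297·(7·297 − 5)/2 = 297·2074/2 = 297·1037 = 307989.

307989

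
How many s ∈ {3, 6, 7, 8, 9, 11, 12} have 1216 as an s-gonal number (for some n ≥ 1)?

s = 3: P(3, 48) = 1176 and P(3, 49) = 1225; 1216 is not s-gonal.
s = 6: P(6, 24) = 1128 and P(6, 25) = 1225; 1216 is not s-gonal.
s = 7: P(7, 22) = 1177 and P(7, 23) = 1288; 1216 is not s-gonal.
s = 8: P(8, 20) = 1160 and P(8, 21) = 1281; 1216 is not s-gonal.
s = 9: P(9, 19) = 1216. ✓
s = 11: P(11, 16) = 1096 and P(11, 17) = 1241; 1216 is not s-gonal.
s = 12: P(12, 16) = 1216. ✓
Hits: s ∈ {9, 12} → 2.

2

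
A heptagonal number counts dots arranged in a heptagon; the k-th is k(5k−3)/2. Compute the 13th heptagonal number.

403

13·(5·13 − 3)/2 = 13·62/2 = 13·31 = 403.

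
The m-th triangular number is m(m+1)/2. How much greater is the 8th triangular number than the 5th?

8·9/2 = 36 and 5·6/2 = 15.
Difference: 36 − 15 = 21.

21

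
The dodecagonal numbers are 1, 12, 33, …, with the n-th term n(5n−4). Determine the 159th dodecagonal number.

125769

The 159th dodecagonal number is n(5n−4) with n = 159.
159·(5·159 − 4) = 159·791 = 125769.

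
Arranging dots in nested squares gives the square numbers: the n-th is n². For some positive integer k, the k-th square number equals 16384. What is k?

128

We need n² = 16384, so n = √16384 = 128.
Check: 128² = 16384. ✓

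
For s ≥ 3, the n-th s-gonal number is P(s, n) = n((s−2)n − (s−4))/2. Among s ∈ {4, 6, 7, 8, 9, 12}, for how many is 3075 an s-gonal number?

s = 4: P(4, 55) = 3025 and P(4, 56) = 3136; 3075 is not s-gonal.
s = 6: P(6, 39) = 3003 and P(6, 40) = 3160; 3075 is not s-gonal.
s = 7: P(7, 35) = 3010 and P(7, 36) = 3186; 3075 is not s-gonal.
s = 8: P(8, 32) = 3008 and P(8, 33) = 3201; 3075 is not s-gonal.
s = 9: P(9, 30) = 3075. ✓
s = 12: P(12, 25) = 3025 and P(12, 26) = 3276; 3075 is not s-gonal.
Hits: s ∈ {9} → 1.

1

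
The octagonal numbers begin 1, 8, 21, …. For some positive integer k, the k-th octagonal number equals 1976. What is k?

Set n(3n−2) = 1976, giving 3n² − 2n − 1976 = 0.
The discriminant is 4 + 12·1976 = 23716, and √23716 = 154.
So n = (2 + 154) / 6 = 156/6 = 26.

26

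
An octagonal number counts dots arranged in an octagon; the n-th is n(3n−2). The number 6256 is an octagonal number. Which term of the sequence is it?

46

Set n(3n−2) = 6256, giving 3n² − 2n − 6256 = 0.
The discriminant is 4 + 12·6256 = 75076, and √75076 = 274.
So n = (2 + 274) / 6 = 276/6 = 46.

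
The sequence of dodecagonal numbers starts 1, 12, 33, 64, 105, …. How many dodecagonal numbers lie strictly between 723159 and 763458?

The n-th dodecagonal number is n(5n−4).
Smallest index with value > 723159: n = 381 (giving 724281).
Largest index with value < 763458: n = 391 (giving 762841).
Indices 381 through 391: 11 terms.

11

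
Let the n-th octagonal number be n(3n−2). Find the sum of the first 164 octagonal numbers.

4424310

Σ i(3i−2) = 3Σi² − 2Σi over i = 1..164.
Σi = 13530 and Σi² = 1483790.
3·1483790 − 2·13530 = 4424310.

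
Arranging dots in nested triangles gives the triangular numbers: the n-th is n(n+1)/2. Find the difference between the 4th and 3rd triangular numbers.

Consecutive triangular numbers differ by n: T_{4} − T_{3} = 4.

4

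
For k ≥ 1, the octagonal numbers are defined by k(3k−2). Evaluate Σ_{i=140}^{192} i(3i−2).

Σ i(3i−2) = 3Σi² − 2Σi over i = 140..192.
Σi = 18528 − 9730 = 8798 and Σi² = 2377760 − 904890 = 1472870.
3·1472870 − 2·8798 = 4401014.

4401014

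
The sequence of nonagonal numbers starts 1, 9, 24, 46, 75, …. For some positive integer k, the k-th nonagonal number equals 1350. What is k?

Set n(7n−5)/2 = 1350, giving 7n² − 5n − 2700 = 0.
So n = (5 + 275) / 14 = 280/14 = 20.
Check: 20·(7·20 − 5)/2 = 1350. ✓

20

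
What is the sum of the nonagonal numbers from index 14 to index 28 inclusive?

Σ i(7i−5)/2 = (7Σi² − 5Σi) / 2 over i = 14..28.
Σi = 406 − 91 = 315 and Σi² = 7714 − 819 = 6895.
(7·6895 − 5·315) / 2 = 46690/2 = 23345.

23345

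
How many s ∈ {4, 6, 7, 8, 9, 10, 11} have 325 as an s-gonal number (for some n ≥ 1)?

2

s = 4: P(4, 18) = 324 and P(4, 19) = 361; 325 is not s-gonal.
s = 6: P(6, 13) = 325. ✓
s = 7: P(7, 11) = 286 and P(7, 12) = 342; 325 is not s-gonal.
s = 8: P(8, 10) = 280 and P(8, 11) = 341; 325 is not s-gonal.
s = 9: P(9, 10) = 325. ✓
s = 10: P(10, 9) = 297 and P(10, 10) = 370; 325 is not s-gonal.
s = 11: P(11, 8) = 260 and P(11, 9) = 333; 325 is not s-gonal.
Hits: s ∈ {6, 9} → 2.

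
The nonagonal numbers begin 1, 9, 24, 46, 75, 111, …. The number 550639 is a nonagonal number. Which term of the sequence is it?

397

Set n(7n−5)/2 = 550639, giving 7n² − 5n − 1101278 = 0.
The discriminant is 25 + 56·550639 = 30835809, and √30835809 = 5553.
So n = (5 + 5553) / 14 = 5558/14 = 397.
Check: 397·(7·397 − 5)/2 = 550639. ✓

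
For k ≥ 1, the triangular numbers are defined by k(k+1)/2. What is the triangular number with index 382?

73153

The 382nd triangular number is n(n+1)/2 with n = 382.
382·383/2 = 146306/2 = 73153.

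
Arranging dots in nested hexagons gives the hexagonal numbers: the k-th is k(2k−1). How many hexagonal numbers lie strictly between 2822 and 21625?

The n-th hexagonal number is n(2n−1).
Smallest index with value > 2822: n = 38 (giving 2850).
Largest index with value < 21625: n = 104 (giving 21528).
Indices 38 through 104: 67 terms.

67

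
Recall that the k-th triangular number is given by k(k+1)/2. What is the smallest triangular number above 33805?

Solve n(n+1)/2 > 33805 for integer n.
The largest n with value ≤ 33805 is 259 (since 33670 ≤ 33805 < 33930), so the first above is n = 260, value 33930.

33930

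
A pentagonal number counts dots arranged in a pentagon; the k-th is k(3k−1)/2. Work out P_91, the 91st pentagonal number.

12376

The 91st pentagonal number is n(3n−1)/2 with n = 91.
91·(3·91 − 1)/2 = 91·272/2 = 91·136 = 12376.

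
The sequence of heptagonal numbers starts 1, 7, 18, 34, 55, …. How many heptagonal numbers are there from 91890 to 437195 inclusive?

226

The n-th heptagonal number is n(5n−3)/2.
Smallest index with value ≥ 91890: n = 193 (giving 92833).
Largest index with value ≤ 437195: n = 418 (giving 436183).
Indices 193 through 418: 226 terms.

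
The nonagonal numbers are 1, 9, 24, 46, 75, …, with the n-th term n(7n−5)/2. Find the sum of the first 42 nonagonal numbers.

Σ i(7i−5)/2 = (7Σi² − 5Σi) / 2 over i = 1..42.
Σi = 903 and Σi² = 25585.
(7·25585 − 5·903) / 2 = 174580/2 = 87290.

87290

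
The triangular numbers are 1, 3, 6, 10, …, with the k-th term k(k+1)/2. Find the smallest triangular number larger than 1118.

1128

Solve n(n+1)/2 > 1118 for integer n.
The largest n with value ≤ 1118 is 46 (since 1081 ≤ 1118 < 1128), so the first above is n = 47, value 1128.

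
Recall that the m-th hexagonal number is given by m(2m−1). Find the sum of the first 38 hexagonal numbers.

37297

Σ i(2i−1) = 2Σi² − Σi over i = 1..38.
Σi = 741 and Σi² = 19019.
2·19019 − 1·741 = 37297.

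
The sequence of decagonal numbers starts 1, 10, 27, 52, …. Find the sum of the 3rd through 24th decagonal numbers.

Σ i(4i−3) = 4Σi² − 3Σi over i = 3..24.
Σi = 300 − 3 = 297 and Σi² = 4900 − 5 = 4895.
4·4895 − 3·297 = 18689.

18689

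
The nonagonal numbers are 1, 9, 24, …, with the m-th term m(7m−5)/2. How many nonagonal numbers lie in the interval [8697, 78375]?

100

The n-th nonagonal number is n(7n−5)/2.
Smallest index with value ≥ 8697: n = 51 (giving 8976).
Largest index with value ≤ 78375: n = 150 (giving 78375).
Indices 51 through 150: 100 terms.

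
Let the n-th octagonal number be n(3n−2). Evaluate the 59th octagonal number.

10325

The 59th octagonal number is n(3n−2) with n = 59.
59·(3·59 − 2) = 59·175 = 10325.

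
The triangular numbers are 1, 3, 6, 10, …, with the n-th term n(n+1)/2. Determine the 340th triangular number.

340·341/2 = 115940/2 = 57970.

57970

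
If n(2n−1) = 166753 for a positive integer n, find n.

Set n(2n−1) = 166753, giving 2n² − n − 166753 = 0.
The discriminant is 1 + 8·166753 = 1334025, and √1334025 = 1155.
So n = (1 + 1155) / 4 = 1156/4 = 289.
Check: 289·(2·289 − 1) = 166753. ✓

289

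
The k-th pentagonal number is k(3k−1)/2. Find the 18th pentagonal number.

477

18·(3·18 − 1)/2 = 18·53/2 = 477.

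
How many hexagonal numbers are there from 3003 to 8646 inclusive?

The n-th hexagonal number is n(2n−1).
Smallest index with value ≥ 3003: n = 39 (giving 3003).
Largest index with value ≤ 8646: n = 66 (giving 8646).
Indices 39 through 66: 28 terms.

28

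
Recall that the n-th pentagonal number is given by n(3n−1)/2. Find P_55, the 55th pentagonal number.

4510

55·(3·55 − 1)/2 = 55·164/2 = 55·82 = 4510.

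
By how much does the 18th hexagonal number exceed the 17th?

69

Consecutive hexagonal numbers differ by 4n − 3: here 4·18 − 3 = 69.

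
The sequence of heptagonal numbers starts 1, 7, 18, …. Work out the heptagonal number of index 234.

234·(5·234 − 3)/2 = 234·1167/2 = 136539.

136539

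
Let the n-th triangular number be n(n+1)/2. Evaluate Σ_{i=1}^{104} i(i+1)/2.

192920

Σ i(i+1)/2 = (Σi² + Σi) / 2 over i = 1..104.
Σi = 5460 and Σi² = 380380.
(1·380380 + 1·5460) / 2 = 385840/2 = 192920.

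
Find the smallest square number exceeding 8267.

8281

Solve n² > 8267 for integer n.
The largest n with value ≤ 8267 is 90 (since 8100 ≤ 8267 < 8281), so the first above is n = 91, value 8281.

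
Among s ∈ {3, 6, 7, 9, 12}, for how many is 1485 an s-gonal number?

1

s = 3: P(3, 54) = 1485. ✓
s = 6: P(6, 27) = 1431 and P(6, 28) = 1540; 1485 is not s-gonal.
s = 7: P(7, 24) = 1404 and P(7, 25) = 1525; 1485 is not s-gonal.
s = 9: P(9, 20) = 1350 and P(9, 21) = 1491; 1485 is not s-gonal.
s = 12: P(12, 17) = 1377 and P(12, 18) = 1548; 1485 is not s-gonal.
Hits: s ∈ {3} → 1.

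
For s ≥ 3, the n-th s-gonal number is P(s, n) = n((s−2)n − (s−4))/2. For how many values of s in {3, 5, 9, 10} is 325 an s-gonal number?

s = 3: P(3, 25) = 325. ✓
s = 5: P(5, 14) = 287 and P(5, 15) = 330; 325 is not s-gonal.
s = 9: P(9, 10) = 325. ✓
s = 10: P(10, 9) = 297 and P(10, 10) = 370; 325 is not s-gonal.
Hits: s ∈ {3, 9} → 2.

2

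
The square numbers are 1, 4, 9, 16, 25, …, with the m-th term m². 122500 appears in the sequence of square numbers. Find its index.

350

We need n² = 122500, so n = √122500 = 350.
Check: 350² = 122500. ✓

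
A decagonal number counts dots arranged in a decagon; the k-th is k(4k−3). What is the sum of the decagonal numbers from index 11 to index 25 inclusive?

Σ i(4i−3) = 4Σi² − 3Σi over i = 11..25.
Σi = 325 − 55 = 270 and Σi² = 5525 − 385 = 5140.
4·5140 − 3·270 = 19750.

19750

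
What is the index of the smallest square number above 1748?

42

Solve n² > 1748 for integer n.
The largest n with value ≤ 1748 is 41 (since 1681 ≤ 1748 < 1764), so the first above is n = 42, value 1764.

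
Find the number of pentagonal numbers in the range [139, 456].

8

The n-th pentagonal number is n(3n−1)/2.
Smallest index with value ≥ 139: n = 10 (giving 145).
Largest index with value ≤ 456: n = 17 (giving 425).
Indices 10 through 17: 8 terms.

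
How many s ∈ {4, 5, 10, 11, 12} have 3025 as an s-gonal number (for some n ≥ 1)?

2

s = 4: P(4, 55) = 3025. ✓
s = 5: P(5, 45) = 3015 and P(5, 46) = 3151; 3025 is not s-gonal.
s = 10: P(10, 27) = 2835 and P(10, 28) = 3052; 3025 is not s-gonal.
s = 11: P(11, 26) = 2951 and P(11, 27) = 3186; 3025 is not s-gonal.
s = 12: P(12, 25) = 3025. ✓
Hits: s ∈ {4, 12} → 2.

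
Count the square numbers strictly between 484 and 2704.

29

The n-th square number is n².
Smallest index with value > 484: n = 23 (giving 529).
Largest index with value < 2704: n = 51 (giving 2601).
Indices 23 through 51: 29 terms.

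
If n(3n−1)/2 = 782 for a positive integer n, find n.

Set n(3n−1)/2 = 782, giving 3n² − n − 1564 = 0.
The discriminant is 1 + 24·782 = 18769, and √18769 = 137.
So n = (1 + 137) / 6 = 138/6 = 23.

23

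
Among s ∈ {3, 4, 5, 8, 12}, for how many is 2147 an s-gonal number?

1

s = 3: P(3, 65) = 2145 and P(3, 66) = 2211; 2147 is not s-gonal.
s = 4: P(4, 46) = 2116 and P(4, 47) = 2209; 2147 is not s-gonal.
s = 5: P(5, 38) = 2147. ✓
s = 8: P(8, 27) = 2133 and P(8, 28) = 2296; 2147 is not s-gonal.
s = 12: P(12, 21) = 2121 and P(12, 22) = 2332; 2147 is not s-gonal.
Hits: s ∈ {5} → 1.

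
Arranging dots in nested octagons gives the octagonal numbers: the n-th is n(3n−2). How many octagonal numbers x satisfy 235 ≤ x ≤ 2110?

The n-th octagonal number is n(3n−2).
Smallest index with value ≥ 235: n = 10 (giving 280).
Largest index with value ≤ 2110: n = 26 (giving 1976).
Indices 10 through 26: 17 terms.

17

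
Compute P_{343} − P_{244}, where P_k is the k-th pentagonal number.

343·(3·343 − 1)/2 = 176302 and 244·(3·244 − 1)/2 = 89182.
Difference: 176302 − 89182 = 87120.

87120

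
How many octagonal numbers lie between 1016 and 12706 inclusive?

The n-th octagonal number is n(3n−2).
Smallest index with value ≥ 1016: n = 19 (giving 1045).
Largest index with value ≤ 12706: n = 65 (giving 12545).
Indices 19 through 65: 47 terms.

47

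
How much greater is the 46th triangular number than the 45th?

Consecutive triangular numbers differ by n: T_{46} − T_{45} = 46.

46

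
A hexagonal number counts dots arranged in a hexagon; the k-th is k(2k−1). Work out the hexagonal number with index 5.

The 5th hexagonal number is n(2n−1) with n = 5.
5·(2·5 − 1) = 5·9 = 45.

45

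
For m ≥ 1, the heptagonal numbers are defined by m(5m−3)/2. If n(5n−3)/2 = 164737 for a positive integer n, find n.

257

Set n(5n−3)/2 = 164737, giving 5n² − 3n − 329474 = 0.
So n = (3 + 2567) / 10 = 2570/10 = 257.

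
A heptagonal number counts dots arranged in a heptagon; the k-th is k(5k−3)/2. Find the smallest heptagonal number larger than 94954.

Solve n(5n−3)/2 > 94954 for integer n.
The largest n with value ≤ 94954 is 195 (since 94770 ≤ 94954 < 95746), so the first above is n = 196, value 95746.

95746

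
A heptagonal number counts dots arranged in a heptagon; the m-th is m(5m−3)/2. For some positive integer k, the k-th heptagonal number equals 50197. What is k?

Set n(5n−3)/2 = 50197, giving 5n² − 3n − 100394 = 0.
The discriminant is 9 + 40·50197 = 2007889, and √2007889 = 1417.
So n = (3 + 1417) / 10 = 1420/10 = 142.

142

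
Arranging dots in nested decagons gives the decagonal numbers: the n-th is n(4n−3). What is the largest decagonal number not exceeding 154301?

153076

Solve n(4n−3) ≤ 154301 for integer n.
n = 196 gives 153076 ≤ 154301, while n = 197 gives 154645 > 154301; so the answer is 153076.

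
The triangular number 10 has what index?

Set n(n+1)/2 = 10, giving n² + n − 20 = 0.
So n = (-1 + 9) / 2 = 8/2 = 4.

4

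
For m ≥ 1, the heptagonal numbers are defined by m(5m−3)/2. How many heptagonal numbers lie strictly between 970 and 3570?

18

The n-th heptagonal number is n(5n−3)/2.
Smallest index with value > 970: n = 21 (giving 1071).
Largest index with value < 3570: n = 38 (giving 3553).
Indices 21 through 38: 18 terms.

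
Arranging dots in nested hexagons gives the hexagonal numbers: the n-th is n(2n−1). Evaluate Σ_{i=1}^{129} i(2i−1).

Σ i(2i−1) = 2Σi² − Σi over i = 1..129.
Σi = 8385 and Σi² = 723905.
2·723905 − 1·8385 = 1439425.

1439425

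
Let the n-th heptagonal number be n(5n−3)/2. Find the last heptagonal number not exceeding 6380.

Solve n(5n−3)/2 ≤ 6380 for integer n.
n = 50 gives 6175 ≤ 6380, while n = 51 gives 6426 > 6380; so the answer is 6175.

6175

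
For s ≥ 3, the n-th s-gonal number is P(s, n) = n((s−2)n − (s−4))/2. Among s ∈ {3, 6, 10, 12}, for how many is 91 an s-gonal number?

2

s = 3: P(3, 13) = 91. ✓
s = 6: P(6, 7) = 91. ✓
s = 10: P(10, 5) = 85 and P(10, 6) = 126; 91 is not s-gonal.
s = 12: P(12, 4) = 64 and P(12, 5) = 105; 91 is not s-gonal.
Hits: s ∈ {3, 6} → 2.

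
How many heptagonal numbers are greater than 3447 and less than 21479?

The n-th heptagonal number is n(5n−3)/2.
Smallest index with value > 3447: n = 38 (giving 3553).
Largest index with value < 21479: n = 92 (giving 21022).
Indices 38 through 92: 55 terms.

55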